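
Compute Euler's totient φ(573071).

550528

Factor: 573071 = 47 · 89 · 137.
φ(573071) = (47−1) · (89−1) · (137−1) = 46 · 88 · 136 = 550528.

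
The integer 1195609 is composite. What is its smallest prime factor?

1195609 is odd.
Digit sum 31, not divisible by 3.
Ends in 9: not divisible by 5.
7: 1195609 = 7·170801 + 2
11: 1195609 = 11·108691 + 8
13: 1195609 = 13·91969 + 12
17: 1195609 = 17·70329 + 16
19: 1195609 = 19·62926 + 15
23: 1195609 = 23·51983

23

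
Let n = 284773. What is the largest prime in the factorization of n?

83

284773 = 47 · 6059
6059 = 73 · 83
83 is prime.
So 284773 = 47 · 73 · 83; the largest prime factor is 83.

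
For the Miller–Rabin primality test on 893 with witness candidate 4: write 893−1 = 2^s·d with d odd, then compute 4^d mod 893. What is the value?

747

893 − 1 = 892 = 2^2 · 223, so d = 223.
4^1 ≡ 4 (mod 893)
4^2 ≡ 4^2 = 16 ≡ 16 (mod 893)
4^4 ≡ 16^2 = 256 ≡ 256 (mod 893)
4^8 ≡ 256^2 = 65536 ≡ 347 (mod 893)
4^16 ≡ 347^2 = 120409 ≡ 747 (mod 893)
4^32 ≡ 747^2 = 558009 ≡ 777 (mod 893)
4^64 ≡ 777^2 = 603729 ≡ 61 (mod 893)
4^128 ≡ 61^2 = 3721 ≡ 149 (mod 893)
223 = 128 + 64 + 16 + 8 + 4 + 2 + 1 in binary powers of 2.
So 4^223 ≡ 149 · 61 · 747 · 347 · 256 · 16 · 4 ≡ 747 (mod 893).
Squaring chain: 747 → 777; never reaches −1, so base 4 is a Miller–Rabin witness that 893 is composite.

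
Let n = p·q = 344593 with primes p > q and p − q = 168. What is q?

509

Since p = q + 168, we have 344593 = q(q + 168), so q² + 168q − 344593 = 0.
Discriminant: 168² + 4·344593 = 28224 + 1378372 = 1406596; √1406596 = 1186.
q = (−168 + 1186)/2 = 509, and p = q + 168 = 677.
Check: 509 · 677 = 344593.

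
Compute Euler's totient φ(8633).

Factor: 8633 = 89 · 97.
φ(8633) = (89−1) · (97−1) = 88 · 96 = 8448.

8448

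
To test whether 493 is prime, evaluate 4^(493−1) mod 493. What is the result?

4^1 ≡ 4 (mod 493)
4^2 ≡ 4^2 = 16 ≡ 16 (mod 493)
4^4 ≡ 16^2 = 256 ≡ 256 (mod 493)
4^8 ≡ 256^2 = 65536 ≡ 460 (mod 493)
4^16 ≡ 460^2 = 211600 ≡ 103 (mod 493)
4^32 ≡ 103^2 = 10609 ≡ 256 (mod 493)
4^64 ≡ 256^2 = 65536 ≡ 460 (mod 493)
4^128 ≡ 460^2 = 211600 ≡ 103 (mod 493)
4^256 ≡ 103^2 = 10609 ≡ 256 (mod 493)
492 = 256 + 128 + 64 + 32 + 8 + 4 in binary powers of 2.
So 4^492 ≡ 256 · 103 · 460 · 256 · 460 · 256 ≡ 103 (mod 493).
Since 103 ≠ 1, base 4 is a Fermat witness: 493 is composite.

103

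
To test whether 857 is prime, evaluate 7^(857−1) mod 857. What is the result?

1

7^1 ≡ 7 (mod 857)
7^2 ≡ 7^2 = 49 ≡ 49 (mod 857)
7^4 ≡ 49^2 = 2401 ≡ 687 (mod 857)
7^8 ≡ 687^2 = 471969 ≡ 619 (mod 857)
7^16 ≡ 619^2 = 383161 ≡ 82 (mod 857)
7^32 ≡ 82^2 = 6724 ≡ 725 (mod 857)
7^64 ≡ 725^2 = 525625 ≡ 284 (mod 857)
7^128 ≡ 284^2 = 80656 ≡ 98 (mod 857)
7^256 ≡ 98^2 = 9604 ≡ 177 (mod 857)
7^512 ≡ 177^2 = 31329 ≡ 477 (mod 857)
856 = 512 + 256 + 64 + 16 + 8 in binary powers of 2.
So 7^856 ≡ 477 · 177 · 284 · 82 · 619 ≡ 1 (mod 857).
Since the result is 1, base 7 gives no evidence that 857 is composite.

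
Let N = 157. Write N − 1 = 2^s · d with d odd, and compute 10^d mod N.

156

157 − 1 = 156 = 2^2 · 39, so d = 39.
10^1 ≡ 10 (mod 157)
10^2 ≡ 10^2 = 100 ≡ 100 (mod 157)
10^4 ≡ 100^2 = 10000 ≡ 109 (mod 157)
10^8 ≡ 109^2 = 11881 ≡ 106 (mod 157)
10^16 ≡ 106^2 = 11236 ≡ 89 (mod 157)
10^32 ≡ 89^2 = 7921 ≡ 71 (mod 157)
39 = 32 + 4 + 2 + 1 in binary powers of 2.
So 10^39 ≡ 71 · 109 · 100 · 10 ≡ 156 (mod 157).
Since 10^d ≡ 156 (mod 157), base 10 does not prove 157 composite.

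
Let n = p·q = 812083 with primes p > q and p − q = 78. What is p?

Since p = q + 78, we have 812083 = q(q + 78), so q² + 78q − 812083 = 0.
Discriminant: 78² + 4·812083 = 6084 + 3248332 = 3254416; √3254416 = 1804.
q = (−78 + 1804)/2 = 863, and p = q + 78 = 941.
Check: 863 · 941 = 812083.

941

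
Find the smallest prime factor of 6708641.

83

6708641 is odd.
Digit sum 32, not divisible by 3.
Ends in 1: not divisible by 5.
7: 6708641 = 7·958377 + 2
11: 6708641 = 11·609876 + 5
13: 6708641 = 13·516049 + 4
17: 6708641 = 17·394625 + 16
19: 6708641 = 19·353086 + 7
23: 6708641 = 23·291680 + 1
29: 6708641 = 29·231332 + 13
31: 6708641 = 31·216407 + 24
37: 6708641 = 37·181314 + 23
41: 6708641 = 41·163625 + 16
43: 6708641 = 43·156014 + 39
47: 6708641 = 47·142737 + 2
53: 6708641 = 53·126578 + 7
59: 6708641 = 59·113705 + 46
61: 6708641 = 61·109977 + 44
67: 6708641 = 67·100128 + 65
71: 6708641 = 71·94487 + 64
73: 6708641 = 73·91899 + 14
79: 6708641 = 79·84919 + 40
83: 6708641 = 83·80827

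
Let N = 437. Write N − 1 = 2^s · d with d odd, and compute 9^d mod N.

437 − 1 = 436 = 2^2 · 109, so d = 109.
9^1 ≡ 9 (mod 437)
9^2 ≡ 9^2 = 81 ≡ 81 (mod 437)
9^4 ≡ 81^2 = 6561 ≡ 6 (mod 437)
9^8 ≡ 6^2 = 36 ≡ 36 (mod 437)
9^16 ≡ 36^2 = 1296 ≡ 422 (mod 437)
9^32 ≡ 422^2 = 178084 ≡ 225 (mod 437)
9^64 ≡ 225^2 = 50625 ≡ 370 (mod 437)
109 = 64 + 32 + 8 + 4 + 1 in binary powers of 2.
So 9^109 ≡ 370 · 225 · 36 · 6 · 9 ≡ 294 (mod 437).
Squaring chain: 294 → 347; never reaches −1, so base 9 is a Miller–Rabin witness that 437 is composite.

294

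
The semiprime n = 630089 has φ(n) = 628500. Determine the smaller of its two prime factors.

751

φ(n) = (p−1)(q−1) = n − (p+q) + 1, so p + q = 630089 − 628500 + 1 = 1590.
p and q are the roots of t² − 1590t + 630089 = 0.
Discriminant: 1590² − 4·630089 = 2528100 − 2520356 = 7744; √7744 = 88.
q = (1590 − 88)/2 = 751, p = (1590 + 88)/2 = 839.
Check: 751 · 839 = 630089.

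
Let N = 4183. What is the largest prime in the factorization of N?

89

4183 = 47 · 89
89 is prime.
So 4183 = 47 · 89; the largest prime factor is 89.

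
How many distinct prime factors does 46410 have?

46410 = 2 · 23205
23205 = 3 · 7735
7735 = 5 · 1547
1547 = 7 · 221
221 = 13 · 17
46410 = 2 · 3 · 5 · 7 · 13 · 17, which has 6 distinct prime factors.

6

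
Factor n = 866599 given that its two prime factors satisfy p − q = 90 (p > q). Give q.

887

Since p = q + 90, we have 866599 = q(q + 90), so q² + 90q − 866599 = 0.
Discriminant: 90² + 4·866599 = 8100 + 3466396 = 3474496; √3474496 = 1864.
q = (−90 + 1864)/2 = 887, and p = q + 90 = 977.
Check: 887 · 977 = 866599.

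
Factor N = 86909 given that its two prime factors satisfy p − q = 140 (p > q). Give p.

Since p = q + 140, we have 86909 = q(q + 140), so q² + 140q − 86909 = 0.
Discriminant: 140² + 4·86909 = 19600 + 347636 = 367236; √367236 = 606.
q = (−140 + 606)/2 = 233, and p = q + 140 = 373.
Check: 233 · 373 = 86909.

373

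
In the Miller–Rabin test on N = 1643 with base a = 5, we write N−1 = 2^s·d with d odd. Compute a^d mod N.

1643 − 1 = 1642 = 2^1 · 821, so d = 821.
5^1 ≡ 5 (mod 1643)
5^2 ≡ 5^2 = 25 ≡ 25 (mod 1643)
5^4 ≡ 25^2 = 625 ≡ 625 (mod 1643)
5^8 ≡ 625^2 = 390625 ≡ 1234 (mod 1643)
5^16 ≡ 1234^2 = 1522756 ≡ 1338 (mod 1643)
5^32 ≡ 1338^2 = 1790244 ≡ 1017 (mod 1643)
5^64 ≡ 1017^2 = 1034289 ≡ 842 (mod 1643)
5^128 ≡ 842^2 = 708964 ≡ 831 (mod 1643)
5^256 ≡ 831^2 = 690561 ≡ 501 (mod 1643)
5^512 ≡ 501^2 = 251001 ≡ 1265 (mod 1643)
821 = 512 + 256 + 32 + 16 + 4 + 1 in binary powers of 2.
So 5^821 ≡ 1265 · 501 · 1017 · 1338 · 625 · 5 ≡ 273 (mod 1643).
Squaring chain: 273; never reaches −1, so base 5 is a Miller–Rabin witness that 1643 is composite.

273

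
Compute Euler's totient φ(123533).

Factor: 123533 = 23 · 41 · 131.
φ(123533) = (23−1) · (41−1) · (131−1) = 22 · 40 · 130 = 114400.

114400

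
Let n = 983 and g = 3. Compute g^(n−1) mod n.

3^1 ≡ 3 (mod 983)
3^2 ≡ 3^2 = 9 ≡ 9 (mod 983)
3^4 ≡ 9^2 = 81 ≡ 81 (mod 983)
3^8 ≡ 81^2 = 6561 ≡ 663 (mod 983)
3^16 ≡ 663^2 = 439569 ≡ 168 (mod 983)
3^32 ≡ 168^2 = 28224 ≡ 700 (mod 983)
3^64 ≡ 700^2 = 490000 ≡ 466 (mod 983)
3^128 ≡ 466^2 = 217156 ≡ 896 (mod 983)
3^256 ≡ 896^2 = 802816 ≡ 688 (mod 983)
3^512 ≡ 688^2 = 473344 ≡ 521 (mod 983)
982 = 512 + 256 + 128 + 64 + 16 + 4 + 2 in binary powers of 2.
So 3^982 ≡ 521 · 688 · 896 · 466 · 168 · 81 · 9 ≡ 1 (mod 983).
Since the result is 1, base 3 gives no evidence that 983 is composite.

1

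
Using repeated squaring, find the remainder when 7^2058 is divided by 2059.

7^1 ≡ 7 (mod 2059)
7^2 ≡ 7^2 = 49 ≡ 49 (mod 2059)
7^4 ≡ 49^2 = 2401 ≡ 342 (mod 2059)
7^8 ≡ 342^2 = 116964 ≡ 1660 (mod 2059)
7^16 ≡ 1660^2 = 2755600 ≡ 658 (mod 2059)
7^32 ≡ 658^2 = 432964 ≡ 574 (mod 2059)
7^64 ≡ 574^2 = 329476 ≡ 36 (mod 2059)
7^128 ≡ 36^2 = 1296 ≡ 1296 (mod 2059)
7^256 ≡ 1296^2 = 1679616 ≡ 1531 (mod 2059)
7^512 ≡ 1531^2 = 2343961 ≡ 819 (mod 2059)
7^1024 ≡ 819^2 = 670761 ≡ 1586 (mod 2059)
7^2048 ≡ 1586^2 = 2515396 ≡ 1357 (mod 2059)
2058 = 2048 + 8 + 2 in binary powers of 2.
So 7^2058 ≡ 1357 · 1660 · 49 ≡ 1567 (mod 2059).
Since 1567 ≠ 1, base 7 is a Fermat witness: 2059 is composite.

1567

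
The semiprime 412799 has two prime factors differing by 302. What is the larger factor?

Since p = q + 302, we have 412799 = q(q + 302), so q² + 302q − 412799 = 0.
Discriminant: 302² + 4·412799 = 91204 + 1651196 = 1742400; √1742400 = 1320.
q = (−302 + 1320)/2 = 509, and p = q + 302 = 811.
Check: 509 · 811 = 412799.

811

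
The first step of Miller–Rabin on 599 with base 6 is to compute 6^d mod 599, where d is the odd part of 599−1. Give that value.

599 − 1 = 598 = 2^1 · 299, so d = 299.
6^1 ≡ 6 (mod 599)
6^2 ≡ 6^2 = 36 ≡ 36 (mod 599)
6^4 ≡ 36^2 = 1296 ≡ 98 (mod 599)
6^8 ≡ 98^2 = 9604 ≡ 20 (mod 599)
6^16 ≡ 20^2 = 400 ≡ 400 (mod 599)
6^32 ≡ 400^2 = 160000 ≡ 67 (mod 599)
6^64 ≡ 67^2 = 4489 ≡ 296 (mod 599)
6^128 ≡ 296^2 = 87616 ≡ 162 (mod 599)
6^256 ≡ 162^2 = 26244 ≡ 487 (mod 599)
299 = 256 + 32 + 8 + 2 + 1 in binary powers of 2.
So 6^299 ≡ 487 · 67 · 20 · 36 · 6 ≡ 1 (mod 599).
Since 6^d ≡ 1 (mod 599), base 6 does not prove 599 composite.

1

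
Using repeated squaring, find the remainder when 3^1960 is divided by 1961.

3^1 ≡ 3 (mod 1961)
3^2 ≡ 3^2 = 9 ≡ 9 (mod 1961)
3^4 ≡ 9^2 = 81 ≡ 81 (mod 1961)
3^8 ≡ 81^2 = 6561 ≡ 678 (mod 1961)
3^16 ≡ 678^2 = 459684 ≡ 810 (mod 1961)
3^32 ≡ 810^2 = 656100 ≡ 1126 (mod 1961)
3^64 ≡ 1126^2 = 1267876 ≡ 1070 (mod 1961)
3^128 ≡ 1070^2 = 1144900 ≡ 1637 (mod 1961)
3^256 ≡ 1637^2 = 2679769 ≡ 1043 (mod 1961)
3^512 ≡ 1043^2 = 1087849 ≡ 1455 (mod 1961)
3^1024 ≡ 1455^2 = 2117025 ≡ 1106 (mod 1961)
1960 = 1024 + 512 + 256 + 128 + 32 + 8 in binary powers of 2.
So 3^1960 ≡ 1106 · 1455 · 1043 · 1637 · 1126 · 678 ≡ 1106 (mod 1961).
Since 1106 ≠ 1, base 3 is a Fermat witness: 1961 is composite.

1106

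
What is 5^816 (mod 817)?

5^1 ≡ 5 (mod 817)
5^2 ≡ 5^2 = 25 ≡ 25 (mod 817)
5^4 ≡ 25^2 = 625 ≡ 625 (mod 817)
5^8 ≡ 625^2 = 390625 ≡ 99 (mod 817)
5^16 ≡ 99^2 = 9801 ≡ 814 (mod 817)
5^32 ≡ 814^2 = 662596 ≡ 9 (mod 817)
5^64 ≡ 9^2 = 81 ≡ 81 (mod 817)
5^128 ≡ 81^2 = 6561 ≡ 25 (mod 817)
5^256 ≡ 25^2 = 625 ≡ 625 (mod 817)
5^512 ≡ 625^2 = 390625 ≡ 99 (mod 817)
816 = 512 + 256 + 32 + 16 in binary powers of 2.
So 5^816 ≡ 99 · 625 · 9 · 814 ≡ 140 (mod 817).
Since 140 ≠ 1, base 5 is a Fermat witness: 817 is composite.

140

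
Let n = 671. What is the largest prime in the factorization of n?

61

671 = 11 · 61
61 is prime.
So 671 = 11 · 61; the largest prime factor is 61.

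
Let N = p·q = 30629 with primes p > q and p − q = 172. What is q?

109

Since p = q + 172, we have 30629 = q(q + 172), so q² + 172q − 30629 = 0.
Discriminant: 172² + 4·30629 = 29584 + 122516 = 152100; √152100 = 390.
q = (−172 + 390)/2 = 109, and p = q + 172 = 281.
Check: 109 · 281 = 30629.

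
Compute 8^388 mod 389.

8^1 ≡ 8 (mod 389)
8^2 ≡ 8^2 = 64 ≡ 64 (mod 389)
8^4 ≡ 64^2 = 4096 ≡ 206 (mod 389)
8^8 ≡ 206^2 = 42436 ≡ 35 (mod 389)
8^16 ≡ 35^2 = 1225 ≡ 58 (mod 389)
8^32 ≡ 58^2 = 3364 ≡ 252 (mod 389)
8^64 ≡ 252^2 = 63504 ≡ 97 (mod 389)
8^128 ≡ 97^2 = 9409 ≡ 73 (mod 389)
8^256 ≡ 73^2 = 5329 ≡ 272 (mod 389)
388 = 256 + 128 + 4 in binary powers of 2.
So 8^388 ≡ 272 · 73 · 206 ≡ 1 (mod 389).
Since the result is 1, base 8 gives no evidence that 389 is composite.

1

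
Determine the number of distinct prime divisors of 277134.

277134 = 2 · 138567
138567 = 3 · 46189
46189 = 11 · 4199
4199 = 13 · 323
323 = 17 · 19
277134 = 2 · 3 · 11 · 13 · 17 · 19, which has 6 distinct prime factors.

6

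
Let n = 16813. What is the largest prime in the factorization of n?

43

16813 = 17 · 989
989 = 23 · 43
43 is prime.
So 16813 = 17 · 23 · 43; the largest prime factor is 43.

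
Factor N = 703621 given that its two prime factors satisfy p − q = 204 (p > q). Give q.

743

Since p = q + 204, we have 703621 = q(q + 204), so q² + 204q − 703621 = 0.
Discriminant: 204² + 4·703621 = 41616 + 2814484 = 2856100; √2856100 = 1690.
q = (−204 + 1690)/2 = 743, and p = q + 204 = 947.
Check: 743 · 947 = 703621.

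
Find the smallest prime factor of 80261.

80261 is odd.
Digit sum 17, not divisible by 3.
Ends in 1: not divisible by 5.
7: 80261 = 7·11465 + 6
11: 80261 = 11·7296 + 5
13: 80261 = 13·6173 + 12
17: 80261 = 17·4721 + 4
19: 80261 = 19·4224 + 5
23: 80261 = 23·3489 + 14
29: 80261 = 29·2767 + 18
31: 80261 = 31·2589 + 2
37: 80261 = 37·2169 + 8
41: 80261 = 41·1957 + 24
43: 80261 = 43·1866 + 23
47: 80261 = 47·1707 + 32
53: 80261 = 53·1514 + 19
59: 80261 = 59·1360 + 21
61: 80261 = 61·1315 + 46
67: 80261 = 67·1197 + 62
71: 80261 = 71·1130 + 31
73: 80261 = 73·1099 + 34
79: 80261 = 79·1015 + 76
83: 80261 = 83·967

83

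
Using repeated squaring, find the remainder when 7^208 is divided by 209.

64

7^1 ≡ 7 (mod 209)
7^2 ≡ 7^2 = 49 ≡ 49 (mod 209)
7^4 ≡ 49^2 = 2401 ≡ 102 (mod 209)
7^8 ≡ 102^2 = 10404 ≡ 163 (mod 209)
7^16 ≡ 163^2 = 26569 ≡ 26 (mod 209)
7^32 ≡ 26^2 = 676 ≡ 49 (mod 209)
7^64 ≡ 49^2 = 2401 ≡ 102 (mod 209)
7^128 ≡ 102^2 = 10404 ≡ 163 (mod 209)
208 = 128 + 64 + 16 in binary powers of 2.
So 7^208 ≡ 163 · 102 · 26 ≡ 64 (mod 209).
Since 64 ≠ 1, base 7 is a Fermat witness: 209 is composite.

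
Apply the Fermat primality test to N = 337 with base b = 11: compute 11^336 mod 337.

1

11^1 ≡ 11 (mod 337)
11^2 ≡ 11^2 = 121 ≡ 121 (mod 337)
11^4 ≡ 121^2 = 14641 ≡ 150 (mod 337)
11^8 ≡ 150^2 = 22500 ≡ 258 (mod 337)
11^16 ≡ 258^2 = 66564 ≡ 175 (mod 337)
11^32 ≡ 175^2 = 30625 ≡ 295 (mod 337)
11^64 ≡ 295^2 = 87025 ≡ 79 (mod 337)
11^128 ≡ 79^2 = 6241 ≡ 175 (mod 337)
11^256 ≡ 175^2 = 30625 ≡ 295 (mod 337)
336 = 256 + 64 + 16 in binary powers of 2.
So 11^336 ≡ 295 · 79 · 175 ≡ 1 (mod 337).
Since the result is 1, base 11 gives no evidence that 337 is composite.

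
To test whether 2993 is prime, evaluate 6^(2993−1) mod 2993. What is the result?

201

6^1 ≡ 6 (mod 2993)
6^2 ≡ 6^2 = 36 ≡ 36 (mod 2993)
6^4 ≡ 36^2 = 1296 ≡ 1296 (mod 2993)
6^8 ≡ 1296^2 = 1679616 ≡ 543 (mod 2993)
6^16 ≡ 543^2 = 294849 ≡ 1535 (mod 2993)
6^32 ≡ 1535^2 = 2356225 ≡ 734 (mod 2993)
6^64 ≡ 734^2 = 538756 ≡ 16 (mod 2993)
6^128 ≡ 16^2 = 256 ≡ 256 (mod 2993)
6^256 ≡ 256^2 = 65536 ≡ 2683 (mod 2993)
6^512 ≡ 2683^2 = 7198489 ≡ 324 (mod 2993)
6^1024 ≡ 324^2 = 104976 ≡ 221 (mod 2993)
6^2048 ≡ 221^2 = 48841 ≡ 953 (mod 2993)
2992 = 2048 + 512 + 256 + 128 + 32 + 16 in binary powers of 2.
So 6^2992 ≡ 953 · 324 · 2683 · 256 · 734 · 1535 ≡ 201 (mod 2993).
Since 201 ≠ 1, base 6 is a Fermat witness: 2993 is composite.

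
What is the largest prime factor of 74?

74 = 2 · 37
37 is prime.
So 74 = 2 · 37; the largest prime factor is 37.

37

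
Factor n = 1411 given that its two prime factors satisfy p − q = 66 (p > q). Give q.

17

Since p = q + 66, we have 1411 = q(q + 66), so q² + 66q − 1411 = 0.
Discriminant: 66² + 4·1411 = 4356 + 5644 = 10000; √10000 = 100.
q = (−66 + 100)/2 = 17, and p = q + 66 = 83.
Check: 17 · 83 = 1411.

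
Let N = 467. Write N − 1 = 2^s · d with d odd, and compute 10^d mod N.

467 − 1 = 466 = 2^1 · 233, so d = 233.
10^1 ≡ 10 (mod 467)
10^2 ≡ 10^2 = 100 ≡ 100 (mod 467)
10^4 ≡ 100^2 = 10000 ≡ 193 (mod 467)
10^8 ≡ 193^2 = 37249 ≡ 356 (mod 467)
10^16 ≡ 356^2 = 126736 ≡ 179 (mod 467)
10^32 ≡ 179^2 = 32041 ≡ 285 (mod 467)
10^64 ≡ 285^2 = 81225 ≡ 434 (mod 467)
10^128 ≡ 434^2 = 188356 ≡ 155 (mod 467)
233 = 128 + 64 + 32 + 8 + 1 in binary powers of 2.
So 10^233 ≡ 155 · 434 · 285 · 356 · 10 ≡ 1 (mod 467).
Since 10^d ≡ 1 (mod 467), base 10 does not prove 467 composite.

1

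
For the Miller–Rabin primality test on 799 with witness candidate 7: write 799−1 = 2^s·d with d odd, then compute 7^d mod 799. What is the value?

799 − 1 = 798 = 2^1 · 399, so d = 399.
7^1 ≡ 7 (mod 799)
7^2 ≡ 7^2 = 49 ≡ 49 (mod 799)
7^4 ≡ 49^2 = 2401 ≡ 4 (mod 799)
7^8 ≡ 4^2 = 16 ≡ 16 (mod 799)
7^16 ≡ 16^2 = 256 ≡ 256 (mod 799)
7^32 ≡ 256^2 = 65536 ≡ 18 (mod 799)
7^64 ≡ 18^2 = 324 ≡ 324 (mod 799)
7^128 ≡ 324^2 = 104976 ≡ 307 (mod 799)
7^256 ≡ 307^2 = 94249 ≡ 766 (mod 799)
399 = 256 + 128 + 8 + 4 + 2 + 1 in binary powers of 2.
So 7^399 ≡ 766 · 307 · 16 · 4 · 49 · 7 ≡ 345 (mod 799).
Squaring chain: 345; never reaches −1, so base 7 is a Miller–Rabin witness that 799 is composite.

345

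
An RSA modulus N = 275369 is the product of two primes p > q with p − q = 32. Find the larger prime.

541

Since p = q + 32, we have 275369 = q(q + 32), so q² + 32q − 275369 = 0.
Discriminant: 32² + 4·275369 = 1024 + 1101476 = 1102500; √1102500 = 1050.
q = (−32 + 1050)/2 = 509, and p = q + 32 = 541.
Check: 509 · 541 = 275369.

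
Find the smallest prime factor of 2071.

2071 is odd.
Digit sum 10, not divisible by 3.
Ends in 1: not divisible by 5.
7: 2071 = 7·295 + 6
11: 2071 = 11·188 + 3
13: 2071 = 13·159 + 4
17: 2071 = 17·121 + 14
19: 2071 = 19·109

19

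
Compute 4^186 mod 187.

4^1 ≡ 4 (mod 187)
4^2 ≡ 4^2 = 16 ≡ 16 (mod 187)
4^4 ≡ 16^2 = 256 ≡ 69 (mod 187)
4^8 ≡ 69^2 = 4761 ≡ 86 (mod 187)
4^16 ≡ 86^2 = 7396 ≡ 103 (mod 187)
4^32 ≡ 103^2 = 10609 ≡ 137 (mod 187)
4^64 ≡ 137^2 = 18769 ≡ 69 (mod 187)
4^128 ≡ 69^2 = 4761 ≡ 86 (mod 187)
186 = 128 + 32 + 16 + 8 + 2 in binary powers of 2.
So 4^186 ≡ 86 · 137 · 103 · 86 · 16 ≡ 169 (mod 187).
Since 169 ≠ 1, base 4 is a Fermat witness: 187 is composite.

169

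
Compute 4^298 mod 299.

165

4^1 ≡ 4 (mod 299)
4^2 ≡ 4^2 = 16 ≡ 16 (mod 299)
4^4 ≡ 16^2 = 256 ≡ 256 (mod 299)
4^8 ≡ 256^2 = 65536 ≡ 55 (mod 299)
4^16 ≡ 55^2 = 3025 ≡ 35 (mod 299)
4^32 ≡ 35^2 = 1225 ≡ 29 (mod 299)
4^64 ≡ 29^2 = 841 ≡ 243 (mod 299)
4^128 ≡ 243^2 = 59049 ≡ 146 (mod 299)
4^256 ≡ 146^2 = 21316 ≡ 87 (mod 299)
298 = 256 + 32 + 8 + 2 in binary powers of 2.
So 4^298 ≡ 87 · 29 · 55 · 16 ≡ 165 (mod 299).
Since 165 ≠ 1, base 4 is a Fermat witness: 299 is composite.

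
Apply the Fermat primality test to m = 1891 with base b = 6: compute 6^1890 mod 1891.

1768

6^1 ≡ 6 (mod 1891)
6^2 ≡ 6^2 = 36 ≡ 36 (mod 1891)
6^4 ≡ 36^2 = 1296 ≡ 1296 (mod 1891)
6^8 ≡ 1296^2 = 1679616 ≡ 408 (mod 1891)
6^16 ≡ 408^2 = 166464 ≡ 56 (mod 1891)
6^32 ≡ 56^2 = 3136 ≡ 1245 (mod 1891)
6^64 ≡ 1245^2 = 1550025 ≡ 1296 (mod 1891)
6^128 ≡ 1296^2 = 1679616 ≡ 408 (mod 1891)
6^256 ≡ 408^2 = 166464 ≡ 56 (mod 1891)
6^512 ≡ 56^2 = 3136 ≡ 1245 (mod 1891)
6^1024 ≡ 1245^2 = 1550025 ≡ 1296 (mod 1891)
1890 = 1024 + 512 + 256 + 64 + 32 + 2 in binary powers of 2.
So 6^1890 ≡ 1296 · 1245 · 56 · 1296 · 1245 · 36 ≡ 1768 (mod 1891).
Since 1768 ≠ 1, base 6 is a Fermat witness: 1891 is composite.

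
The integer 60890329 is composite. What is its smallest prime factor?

89

60890329 is odd.
Digit sum 37, not divisible by 3.
Ends in 9: not divisible by 5.
7: 60890329 = 7·8698618 + 3
11: 60890329 = 11·5535484 + 5
13: 60890329 = 13·4683871 + 6
17: 60890329 = 17·3581784 + 1
19: 60890329 = 19·3204754 + 3
23: 60890329 = 23·2647405 + 14
29: 60890329 = 29·2099666 + 15
31: 60890329 = 31·1964204 + 5
37: 60890329 = 37·1645684 + 21
41: 60890329 = 41·1485129 + 40
43: 60890329 = 43·1416054 + 7
47: 60890329 = 47·1295538 + 43
53: 60890329 = 53·1148874 + 7
59: 60890329 = 59·1032039 + 28
61: 60890329 = 61·998202 + 7
67: 60890329 = 67·908810 + 59
71: 60890329 = 71·857610 + 19
73: 60890329 = 73·834114 + 7
79: 60890329 = 79·770763 + 52
83: 60890329 = 83·733618 + 35
89: 60890329 = 89·684161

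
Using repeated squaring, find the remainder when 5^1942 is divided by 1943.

5^1 ≡ 5 (mod 1943)
5^2 ≡ 5^2 = 25 ≡ 25 (mod 1943)
5^4 ≡ 25^2 = 625 ≡ 625 (mod 1943)
5^8 ≡ 625^2 = 390625 ≡ 82 (mod 1943)
5^16 ≡ 82^2 = 6724 ≡ 895 (mod 1943)
5^32 ≡ 895^2 = 801025 ≡ 509 (mod 1943)
5^64 ≡ 509^2 = 259081 ≡ 662 (mod 1943)
5^128 ≡ 662^2 = 438244 ≡ 1069 (mod 1943)
5^256 ≡ 1069^2 = 1142761 ≡ 277 (mod 1943)
5^512 ≡ 277^2 = 76729 ≡ 952 (mod 1943)
5^1024 ≡ 952^2 = 906304 ≡ 866 (mod 1943)
1942 = 1024 + 512 + 256 + 128 + 16 + 4 + 2 in binary powers of 2.
So 5^1942 ≡ 866 · 952 · 277 · 1069 · 895 · 625 · 25 ≡ 1354 (mod 1943).
Since 1354 ≠ 1, base 5 is a Fermat witness: 1943 is composite.

1354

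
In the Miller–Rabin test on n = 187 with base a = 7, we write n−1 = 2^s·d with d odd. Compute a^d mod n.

187 − 1 = 186 = 2^1 · 93, so d = 93.
7^1 ≡ 7 (mod 187)
7^2 ≡ 7^2 = 49 ≡ 49 (mod 187)
7^4 ≡ 49^2 = 2401 ≡ 157 (mod 187)
7^8 ≡ 157^2 = 24649 ≡ 152 (mod 187)
7^16 ≡ 152^2 = 23104 ≡ 103 (mod 187)
7^32 ≡ 103^2 = 10609 ≡ 137 (mod 187)
7^64 ≡ 137^2 = 18769 ≡ 69 (mod 187)
93 = 64 + 16 + 8 + 4 + 1 in binary powers of 2.
So 7^93 ≡ 69 · 103 · 152 · 157 · 7 ≡ 57 (mod 187).
Squaring chain: 57; never reaches −1, so base 7 is a Miller–Rabin witness that 187 is composite.

57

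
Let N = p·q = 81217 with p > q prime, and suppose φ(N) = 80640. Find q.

241

φ(n) = (p−1)(q−1) = n − (p+q) + 1, so p + q = 81217 − 80640 + 1 = 578.
p and q are the roots of t² − 578t + 81217 = 0.
Discriminant: 578² − 4·81217 = 334084 − 324868 = 9216; √9216 = 96.
q = (578 − 96)/2 = 241, p = (578 + 96)/2 = 337.
Check: 241 · 337 = 81217.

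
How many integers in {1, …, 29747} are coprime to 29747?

Factor: 29747 = 151 · 197.
φ(29747) = (151−1) · (197−1) = 150 · 196 = 29400.

29400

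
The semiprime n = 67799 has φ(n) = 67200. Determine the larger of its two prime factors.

449

φ(n) = (p−1)(q−1) = n − (p+q) + 1, so p + q = 67799 − 67200 + 1 = 600.
p and q are the roots of t² − 600t + 67799 = 0.
Discriminant: 600² − 4·67799 = 360000 − 271196 = 88804; √88804 = 298.
q = (600 − 298)/2 = 151, p = (600 + 298)/2 = 449.
Check: 151 · 449 = 67799.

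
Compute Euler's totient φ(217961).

Factor: 217961 = 31 · 79 · 89.
φ(217961) = (31−1) · (79−1) · (89−1) = 30 · 78 · 88 = 205920.

205920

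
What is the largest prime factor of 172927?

89

172927 = 29 · 5963
5963 = 67 · 89
89 is prime.
So 172927 = 29 · 67 · 89; the largest prime factor is 89.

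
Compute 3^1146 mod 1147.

47

3^1 ≡ 3 (mod 1147)
3^2 ≡ 3^2 = 9 ≡ 9 (mod 1147)
3^4 ≡ 9^2 = 81 ≡ 81 (mod 1147)
3^8 ≡ 81^2 = 6561 ≡ 826 (mod 1147)
3^16 ≡ 826^2 = 682276 ≡ 958 (mod 1147)
3^32 ≡ 958^2 = 917764 ≡ 164 (mod 1147)
3^64 ≡ 164^2 = 26896 ≡ 515 (mod 1147)
3^128 ≡ 515^2 = 265225 ≡ 268 (mod 1147)
3^256 ≡ 268^2 = 71824 ≡ 710 (mod 1147)
3^512 ≡ 710^2 = 504100 ≡ 567 (mod 1147)
3^1024 ≡ 567^2 = 321489 ≡ 329 (mod 1147)
1146 = 1024 + 64 + 32 + 16 + 8 + 2 in binary powers of 2.
So 3^1146 ≡ 329 · 515 · 164 · 958 · 826 · 9 ≡ 47 (mod 1147).
Since 47 ≠ 1, base 3 is a Fermat witness: 1147 is composite.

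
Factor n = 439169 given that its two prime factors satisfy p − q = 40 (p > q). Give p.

Since p = q + 40, we have 439169 = q(q + 40), so q² + 40q − 439169 = 0.
Discriminant: 40² + 4·439169 = 1600 + 1756676 = 1758276; √1758276 = 1326.
q = (−40 + 1326)/2 = 643, and p = q + 40 = 683.
Check: 643 · 683 = 439169.

683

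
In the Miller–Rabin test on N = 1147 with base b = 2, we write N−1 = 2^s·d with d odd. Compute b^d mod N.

1147 − 1 = 1146 = 2^1 · 573, so d = 573.
2^1 ≡ 2 (mod 1147)
2^2 ≡ 2^2 = 4 ≡ 4 (mod 1147)
2^4 ≡ 4^2 = 16 ≡ 16 (mod 1147)
2^8 ≡ 16^2 = 256 ≡ 256 (mod 1147)
2^16 ≡ 256^2 = 65536 ≡ 157 (mod 1147)
2^32 ≡ 157^2 = 24649 ≡ 562 (mod 1147)
2^64 ≡ 562^2 = 315844 ≡ 419 (mod 1147)
2^128 ≡ 419^2 = 175561 ≡ 70 (mod 1147)
2^256 ≡ 70^2 = 4900 ≡ 312 (mod 1147)
2^512 ≡ 312^2 = 97344 ≡ 996 (mod 1147)
573 = 512 + 32 + 16 + 8 + 4 + 1 in binary powers of 2.
So 2^573 ≡ 996 · 562 · 157 · 256 · 16 · 2 ≡ 1124 (mod 1147).
Squaring chain: 1124; never reaches −1, so base 2 is a Miller–Rabin witness that 1147 is composite.

1124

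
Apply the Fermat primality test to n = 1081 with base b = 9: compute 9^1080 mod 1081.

9^1 ≡ 9 (mod 1081)
9^2 ≡ 9^2 = 81 ≡ 81 (mod 1081)
9^4 ≡ 81^2 = 6561 ≡ 75 (mod 1081)
9^8 ≡ 75^2 = 5625 ≡ 220 (mod 1081)
9^16 ≡ 220^2 = 48400 ≡ 836 (mod 1081)
9^32 ≡ 836^2 = 698896 ≡ 570 (mod 1081)
9^64 ≡ 570^2 = 324900 ≡ 600 (mod 1081)
9^128 ≡ 600^2 = 360000 ≡ 27 (mod 1081)
9^256 ≡ 27^2 = 729 ≡ 729 (mod 1081)
9^512 ≡ 729^2 = 531441 ≡ 670 (mod 1081)
9^1024 ≡ 670^2 = 448900 ≡ 285 (mod 1081)
1080 = 1024 + 32 + 16 + 8 in binary powers of 2.
So 9^1080 ≡ 285 · 570 · 836 · 220 ≡ 679 (mod 1081).
Since 679 ≠ 1, base 9 is a Fermat witness: 1081 is composite.

679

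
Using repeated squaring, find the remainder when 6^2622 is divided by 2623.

6^1 ≡ 6 (mod 2623)
6^2 ≡ 6^2 = 36 ≡ 36 (mod 2623)
6^4 ≡ 36^2 = 1296 ≡ 1296 (mod 2623)
6^8 ≡ 1296^2 = 1679616 ≡ 896 (mod 2623)
6^16 ≡ 896^2 = 802816 ≡ 178 (mod 2623)
6^32 ≡ 178^2 = 31684 ≡ 208 (mod 2623)
6^64 ≡ 208^2 = 43264 ≡ 1296 (mod 2623)
6^128 ≡ 1296^2 = 1679616 ≡ 896 (mod 2623)
6^256 ≡ 896^2 = 802816 ≡ 178 (mod 2623)
6^512 ≡ 178^2 = 31684 ≡ 208 (mod 2623)
6^1024 ≡ 208^2 = 43264 ≡ 1296 (mod 2623)
6^2048 ≡ 1296^2 = 1679616 ≡ 896 (mod 2623)
2622 = 2048 + 512 + 32 + 16 + 8 + 4 + 2 in binary powers of 2.
So 6^2622 ≡ 896 · 208 · 208 · 178 · 896 · 1296 · 36 ≡ 2237 (mod 2623).
Since 2237 ≠ 1, base 6 is a Fermat witness: 2623 is composite.

2237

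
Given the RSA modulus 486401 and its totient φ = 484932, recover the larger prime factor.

φ(n) = (p−1)(q−1) = n − (p+q) + 1, so p + q = 486401 − 484932 + 1 = 1470.
p and q are the roots of t² − 1470t + 486401 = 0.
Discriminant: 1470² − 4·486401 = 2160900 − 1945604 = 215296; √215296 = 464.
q = (1470 − 464)/2 = 503, p = (1470 + 464)/2 = 967.
Check: 503 · 967 = 486401.

967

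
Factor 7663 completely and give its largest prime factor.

7663 = 79 · 97
97 is prime.
So 7663 = 79 · 97; the largest prime factor is 97.

97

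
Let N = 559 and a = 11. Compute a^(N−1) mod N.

11^1 ≡ 11 (mod 559)
11^2 ≡ 11^2 = 121 ≡ 121 (mod 559)
11^4 ≡ 121^2 = 14641 ≡ 107 (mod 559)
11^8 ≡ 107^2 = 11449 ≡ 269 (mod 559)
11^16 ≡ 269^2 = 72361 ≡ 250 (mod 559)
11^32 ≡ 250^2 = 62500 ≡ 451 (mod 559)
11^64 ≡ 451^2 = 203401 ≡ 484 (mod 559)
11^128 ≡ 484^2 = 234256 ≡ 35 (mod 559)
11^256 ≡ 35^2 = 1225 ≡ 107 (mod 559)
11^512 ≡ 107^2 = 11449 ≡ 269 (mod 559)
558 = 512 + 32 + 8 + 4 + 2 in binary powers of 2.
So 11^558 ≡ 269 · 451 · 269 · 107 · 121 ≡ 532 (mod 559).
Since 532 ≠ 1, base 11 is a Fermat witness: 559 is composite.

532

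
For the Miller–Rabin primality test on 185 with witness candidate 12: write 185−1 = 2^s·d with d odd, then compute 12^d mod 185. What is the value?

118

185 − 1 = 184 = 2^3 · 23, so d = 23.
12^1 ≡ 12 (mod 185)
12^2 ≡ 12^2 = 144 ≡ 144 (mod 185)
12^4 ≡ 144^2 = 20736 ≡ 16 (mod 185)
12^8 ≡ 16^2 = 256 ≡ 71 (mod 185)
12^16 ≡ 71^2 = 5041 ≡ 46 (mod 185)
23 = 16 + 4 + 2 + 1 in binary powers of 2.
So 12^23 ≡ 46 · 16 · 144 · 12 ≡ 118 (mod 185).
Squaring chain: 118 → 49 → 181; never reaches −1, so base 12 is a Miller–Rabin witness that 185 is composite.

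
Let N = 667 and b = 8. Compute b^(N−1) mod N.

8^1 ≡ 8 (mod 667)
8^2 ≡ 8^2 = 64 ≡ 64 (mod 667)
8^4 ≡ 64^2 = 4096 ≡ 94 (mod 667)
8^8 ≡ 94^2 = 8836 ≡ 165 (mod 667)
8^16 ≡ 165^2 = 27225 ≡ 545 (mod 667)
8^32 ≡ 545^2 = 297025 ≡ 210 (mod 667)
8^64 ≡ 210^2 = 44100 ≡ 78 (mod 667)
8^128 ≡ 78^2 = 6084 ≡ 81 (mod 667)
8^256 ≡ 81^2 = 6561 ≡ 558 (mod 667)
8^512 ≡ 558^2 = 311364 ≡ 542 (mod 667)
666 = 512 + 128 + 16 + 8 + 2 in binary powers of 2.
So 8^666 ≡ 542 · 81 · 545 · 165 · 64 ≡ 473 (mod 667).
Since 473 ≠ 1, base 8 is a Fermat witness: 667 is composite.

473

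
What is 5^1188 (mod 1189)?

5^1 ≡ 5 (mod 1189)
5^2 ≡ 5^2 = 25 ≡ 25 (mod 1189)
5^4 ≡ 25^2 = 625 ≡ 625 (mod 1189)
5^8 ≡ 625^2 = 390625 ≡ 633 (mod 1189)
5^16 ≡ 633^2 = 400689 ≡ 1185 (mod 1189)
5^32 ≡ 1185^2 = 1404225 ≡ 16 (mod 1189)
5^64 ≡ 16^2 = 256 ≡ 256 (mod 1189)
5^128 ≡ 256^2 = 65536 ≡ 141 (mod 1189)
5^256 ≡ 141^2 = 19881 ≡ 857 (mod 1189)
5^512 ≡ 857^2 = 734449 ≡ 836 (mod 1189)
5^1024 ≡ 836^2 = 698896 ≡ 953 (mod 1189)
1188 = 1024 + 128 + 32 + 4 in binary powers of 2.
So 5^1188 ≡ 953 · 141 · 16 · 625 ≡ 674 (mod 1189).
Since 674 ≠ 1, base 5 is a Fermat witness: 1189 is composite.

674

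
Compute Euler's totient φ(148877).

146068

Factor: 148877 = 53^3.
φ(148877) = 53^2·(53−1) = 146068.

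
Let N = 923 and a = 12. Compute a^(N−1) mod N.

703

12^1 ≡ 12 (mod 923)
12^2 ≡ 12^2 = 144 ≡ 144 (mod 923)
12^4 ≡ 144^2 = 20736 ≡ 430 (mod 923)
12^8 ≡ 430^2 = 184900 ≡ 300 (mod 923)
12^16 ≡ 300^2 = 90000 ≡ 469 (mod 923)
12^32 ≡ 469^2 = 219961 ≡ 287 (mod 923)
12^64 ≡ 287^2 = 82369 ≡ 222 (mod 923)
12^128 ≡ 222^2 = 49284 ≡ 365 (mod 923)
12^256 ≡ 365^2 = 133225 ≡ 313 (mod 923)
12^512 ≡ 313^2 = 97969 ≡ 131 (mod 923)
922 = 512 + 256 + 128 + 16 + 8 + 2 in binary powers of 2.
So 12^922 ≡ 131 · 313 · 365 · 469 · 300 · 144 ≡ 703 (mod 923).
Since 703 ≠ 1, base 12 is a Fermat witness: 923 is composite.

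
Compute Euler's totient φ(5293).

5148

Factor: 5293 = 67 · 79.
φ(5293) = (67−1) · (79−1) = 66 · 78 = 5148.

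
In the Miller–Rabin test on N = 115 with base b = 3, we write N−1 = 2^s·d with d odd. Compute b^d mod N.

78

115 − 1 = 114 = 2^1 · 57, so d = 57.
3^1 ≡ 3 (mod 115)
3^2 ≡ 3^2 = 9 ≡ 9 (mod 115)
3^4 ≡ 9^2 = 81 ≡ 81 (mod 115)
3^8 ≡ 81^2 = 6561 ≡ 6 (mod 115)
3^16 ≡ 6^2 = 36 ≡ 36 (mod 115)
3^32 ≡ 36^2 = 1296 ≡ 31 (mod 115)
57 = 32 + 16 + 8 + 1 in binary powers of 2.
So 3^57 ≡ 31 · 36 · 6 · 3 ≡ 78 (mod 115).
Squaring chain: 78; never reaches −1, so base 3 is a Miller–Rabin witness that 115 is composite.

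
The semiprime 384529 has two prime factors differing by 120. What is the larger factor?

683

Since p = q + 120, we have 384529 = q(q + 120), so q² + 120q − 384529 = 0.
Discriminant: 120² + 4·384529 = 14400 + 1538116 = 1552516; √1552516 = 1246.
q = (−120 + 1246)/2 = 563, and p = q + 120 = 683.
Check: 563 · 683 = 384529.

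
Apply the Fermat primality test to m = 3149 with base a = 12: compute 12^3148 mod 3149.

2179

12^1 ≡ 12 (mod 3149)
12^2 ≡ 12^2 = 144 ≡ 144 (mod 3149)
12^4 ≡ 144^2 = 20736 ≡ 1842 (mod 3149)
12^8 ≡ 1842^2 = 3392964 ≡ 1491 (mod 3149)
12^16 ≡ 1491^2 = 2223081 ≡ 3036 (mod 3149)
12^32 ≡ 3036^2 = 9217296 ≡ 173 (mod 3149)
12^64 ≡ 173^2 = 29929 ≡ 1588 (mod 3149)
12^128 ≡ 1588^2 = 2521744 ≡ 2544 (mod 3149)
12^256 ≡ 2544^2 = 6471936 ≡ 741 (mod 3149)
12^512 ≡ 741^2 = 549081 ≡ 1155 (mod 3149)
12^1024 ≡ 1155^2 = 1334025 ≡ 1998 (mod 3149)
12^2048 ≡ 1998^2 = 3992004 ≡ 2221 (mod 3149)
3148 = 2048 + 1024 + 64 + 8 + 4 in binary powers of 2.
So 12^3148 ≡ 2221 · 1998 · 1588 · 1491 · 1842 ≡ 2179 (mod 3149).
Since 2179 ≠ 1, base 12 is a Fermat witness: 3149 is composite.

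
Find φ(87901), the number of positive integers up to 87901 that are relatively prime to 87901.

78000

Factor: 87901 = 11 · 61 · 131.
φ(87901) = (11−1) · (61−1) · (131−1) = 10 · 60 · 130 = 78000.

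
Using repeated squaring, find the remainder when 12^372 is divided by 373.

12^1 ≡ 12 (mod 373)
12^2 ≡ 12^2 = 144 ≡ 144 (mod 373)
12^4 ≡ 144^2 = 20736 ≡ 221 (mod 373)
12^8 ≡ 221^2 = 48841 ≡ 351 (mod 373)
12^16 ≡ 351^2 = 123201 ≡ 111 (mod 373)
12^32 ≡ 111^2 = 12321 ≡ 12 (mod 373)
12^64 ≡ 12^2 = 144 ≡ 144 (mod 373)
12^128 ≡ 144^2 = 20736 ≡ 221 (mod 373)
12^256 ≡ 221^2 = 48841 ≡ 351 (mod 373)
372 = 256 + 64 + 32 + 16 + 4 in binary powers of 2.
So 12^372 ≡ 351 · 144 · 12 · 111 · 221 ≡ 1 (mod 373).
Since the result is 1, base 12 gives no evidence that 373 is composite.

1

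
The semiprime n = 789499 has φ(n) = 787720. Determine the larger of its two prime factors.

941

φ(n) = (p−1)(q−1) = n − (p+q) + 1, so p + q = 789499 − 787720 + 1 = 1780.
p and q are the roots of t² − 1780t + 789499 = 0.
Discriminant: 1780² − 4·789499 = 3168400 − 3157996 = 10404; √10404 = 102.
q = (1780 − 102)/2 = 839, p = (1780 + 102)/2 = 941.
Check: 839 · 941 = 789499.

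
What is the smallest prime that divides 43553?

43553 is odd.
Digit sum 20, not divisible by 3.
Ends in 3: not divisible by 5.
7: 43553 = 7·6221 + 6
11: 43553 = 11·3959 + 4
13: 43553 = 13·3350 + 3
17: 43553 = 17·2561 + 16
19: 43553 = 19·2292 + 5
23: 43553 = 23·1893 + 14
29: 43553 = 29·1501 + 24
31: 43553 = 31·1404 + 29
37: 43553 = 37·1177 + 4
41: 43553 = 41·1062 + 11
43: 43553 = 43·1012 + 37
47: 43553 = 47·926 + 31
53: 43553 = 53·821 + 40
59: 43553 = 59·738 + 11
61: 43553 = 61·713 + 60
67: 43553 = 67·650 + 3
71: 43553 = 71·613 + 30
73: 43553 = 73·596 + 45
79: 43553 = 79·551 + 24
83: 43553 = 83·524 + 61
89: 43553 = 89·489 + 32
97: 43553 = 97·449

97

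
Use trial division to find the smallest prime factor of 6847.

6847 is odd.
Digit sum 25, not divisible by 3.
Ends in 7: not divisible by 5.
7: 6847 = 7·978 + 1
11: 6847 = 11·622 + 5
13: 6847 = 13·526 + 9
17: 6847 = 17·402 + 13
19: 6847 = 19·360 + 7
23: 6847 = 23·297 + 16
29: 6847 = 29·236 + 3
31: 6847 = 31·220 + 27
37: 6847 = 37·185 + 2
41: 6847 = 41·167

41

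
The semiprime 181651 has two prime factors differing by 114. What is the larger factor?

487

Since p = q + 114, we have 181651 = q(q + 114), so q² + 114q − 181651 = 0.
Discriminant: 114² + 4·181651 = 12996 + 726604 = 739600; √739600 = 860.
q = (−114 + 860)/2 = 373, and p = q + 114 = 487.
Check: 373 · 487 = 181651.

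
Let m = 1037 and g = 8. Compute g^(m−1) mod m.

339

8^1 ≡ 8 (mod 1037)
8^2 ≡ 8^2 = 64 ≡ 64 (mod 1037)
8^4 ≡ 64^2 = 4096 ≡ 985 (mod 1037)
8^8 ≡ 985^2 = 970225 ≡ 630 (mod 1037)
8^16 ≡ 630^2 = 396900 ≡ 766 (mod 1037)
8^32 ≡ 766^2 = 586756 ≡ 851 (mod 1037)
8^64 ≡ 851^2 = 724201 ≡ 375 (mod 1037)
8^128 ≡ 375^2 = 140625 ≡ 630 (mod 1037)
8^256 ≡ 630^2 = 396900 ≡ 766 (mod 1037)
8^512 ≡ 766^2 = 586756 ≡ 851 (mod 1037)
8^1024 ≡ 851^2 = 724201 ≡ 375 (mod 1037)
1036 = 1024 + 8 + 4 in binary powers of 2.
So 8^1036 ≡ 375 · 630 · 985 ≡ 339 (mod 1037).
Since 339 ≠ 1, base 8 is a Fermat witness: 1037 is composite.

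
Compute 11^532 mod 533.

146

11^1 ≡ 11 (mod 533)
11^2 ≡ 11^2 = 121 ≡ 121 (mod 533)
11^4 ≡ 121^2 = 14641 ≡ 250 (mod 533)
11^8 ≡ 250^2 = 62500 ≡ 139 (mod 533)
11^16 ≡ 139^2 = 19321 ≡ 133 (mod 533)
11^32 ≡ 133^2 = 17689 ≡ 100 (mod 533)
11^64 ≡ 100^2 = 10000 ≡ 406 (mod 533)
11^128 ≡ 406^2 = 164836 ≡ 139 (mod 533)
11^256 ≡ 139^2 = 19321 ≡ 133 (mod 533)
11^512 ≡ 133^2 = 17689 ≡ 100 (mod 533)
532 = 512 + 16 + 4 in binary powers of 2.
So 11^532 ≡ 100 · 133 · 250 ≡ 146 (mod 533).
Since 146 ≠ 1, base 11 is a Fermat witness: 533 is composite.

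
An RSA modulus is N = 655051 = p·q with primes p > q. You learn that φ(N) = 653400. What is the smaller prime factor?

φ(n) = (p−1)(q−1) = n − (p+q) + 1, so p + q = 655051 − 653400 + 1 = 1652.
p and q are the roots of t² − 1652t + 655051 = 0.
Discriminant: 1652² − 4·655051 = 2729104 − 2620204 = 108900; √108900 = 330.
q = (1652 − 330)/2 = 661, p = (1652 + 330)/2 = 991.
Check: 661 · 991 = 655051.

661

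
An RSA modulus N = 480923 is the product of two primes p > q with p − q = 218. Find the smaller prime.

593

Since p = q + 218, we have 480923 = q(q + 218), so q² + 218q − 480923 = 0.
Discriminant: 218² + 4·480923 = 47524 + 1923692 = 1971216; √1971216 = 1404.
q = (−218 + 1404)/2 = 593, and p = q + 218 = 811.
Check: 593 · 811 = 480923.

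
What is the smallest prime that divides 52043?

52043 is odd.
Digit sum 14, not divisible by 3.
Ends in 3: not divisible by 5.
7: 52043 = 7·7434 + 5
11: 52043 = 11·4731 + 2
13: 52043 = 13·4003 + 4
17: 52043 = 17·3061 + 6
19: 52043 = 19·2739 + 2
23: 52043 = 23·2262 + 17
29: 52043 = 29·1794 + 17
31: 52043 = 31·1678 + 25
37: 52043 = 37·1406 + 21
41: 52043 = 41·1269 + 14
43: 52043 = 43·1210 + 13
47: 52043 = 47·1107 + 14
53: 52043 = 53·981 + 50
59: 52043 = 59·882 + 5
61: 52043 = 61·853 + 10
67: 52043 = 67·776 + 51
71: 52043 = 71·733

71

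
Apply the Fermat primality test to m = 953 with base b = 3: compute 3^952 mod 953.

1

3^1 ≡ 3 (mod 953)
3^2 ≡ 3^2 = 9 ≡ 9 (mod 953)
3^4 ≡ 9^2 = 81 ≡ 81 (mod 953)
3^8 ≡ 81^2 = 6561 ≡ 843 (mod 953)
3^16 ≡ 843^2 = 710649 ≡ 664 (mod 953)
3^32 ≡ 664^2 = 440896 ≡ 610 (mod 953)
3^64 ≡ 610^2 = 372100 ≡ 430 (mod 953)
3^128 ≡ 430^2 = 184900 ≡ 18 (mod 953)
3^256 ≡ 18^2 = 324 ≡ 324 (mod 953)
3^512 ≡ 324^2 = 104976 ≡ 146 (mod 953)
952 = 512 + 256 + 128 + 32 + 16 + 8 in binary powers of 2.
So 3^952 ≡ 146 · 324 · 18 · 610 · 664 · 843 ≡ 1 (mod 953).
Since the result is 1, base 3 gives no evidence that 953 is composite.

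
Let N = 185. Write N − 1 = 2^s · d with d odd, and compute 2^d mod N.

153

185 − 1 = 184 = 2^3 · 23, so d = 23.
2^1 ≡ 2 (mod 185)
2^2 ≡ 2^2 = 4 ≡ 4 (mod 185)
2^4 ≡ 4^2 = 16 ≡ 16 (mod 185)
2^8 ≡ 16^2 = 256 ≡ 71 (mod 185)
2^16 ≡ 71^2 = 5041 ≡ 46 (mod 185)
23 = 16 + 4 + 2 + 1 in binary powers of 2.
So 2^23 ≡ 46 · 16 · 4 · 2 ≡ 153 (mod 185).
Squaring chain: 153 → 99 → 181; never reaches −1, so base 2 is a Miller–Rabin witness that 185 is composite.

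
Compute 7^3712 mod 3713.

2086

7^1 ≡ 7 (mod 3713)
7^2 ≡ 7^2 = 49 ≡ 49 (mod 3713)
7^4 ≡ 49^2 = 2401 ≡ 2401 (mod 3713)
7^8 ≡ 2401^2 = 5764801 ≡ 2225 (mod 3713)
7^16 ≡ 2225^2 = 4950625 ≡ 1196 (mod 3713)
7^32 ≡ 1196^2 = 1430416 ≡ 911 (mod 3713)
7^64 ≡ 911^2 = 829921 ≡ 1922 (mod 3713)
7^128 ≡ 1922^2 = 3694084 ≡ 3362 (mod 3713)
7^256 ≡ 3362^2 = 11303044 ≡ 672 (mod 3713)
7^512 ≡ 672^2 = 451584 ≡ 2311 (mod 3713)
7^1024 ≡ 2311^2 = 5340721 ≡ 1427 (mod 3713)
7^2048 ≡ 1427^2 = 2036329 ≡ 1605 (mod 3713)
3712 = 2048 + 1024 + 512 + 128 in binary powers of 2.
So 7^3712 ≡ 1605 · 1427 · 2311 · 3362 ≡ 2086 (mod 3713).
Since 2086 ≠ 1, base 7 is a Fermat witness: 3713 is composite.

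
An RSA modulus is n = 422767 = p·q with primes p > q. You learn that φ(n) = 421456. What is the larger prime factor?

φ(n) = (p−1)(q−1) = n − (p+q) + 1, so p + q = 422767 − 421456 + 1 = 1312.
p and q are the roots of t² − 1312t + 422767 = 0.
Discriminant: 1312² − 4·422767 = 1721344 − 1691068 = 30276; √30276 = 174.
q = (1312 − 174)/2 = 569, p = (1312 + 174)/2 = 743.
Check: 569 · 743 = 422767.

743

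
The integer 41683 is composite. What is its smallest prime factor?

73

41683 is odd.
Digit sum 22, not divisible by 3.
Ends in 3: not divisible by 5.
7: 41683 = 7·5954 + 5
11: 41683 = 11·3789 + 4
13: 41683 = 13·3206 + 5
17: 41683 = 17·2451 + 16
19: 41683 = 19·2193 + 16
23: 41683 = 23·1812 + 7
29: 41683 = 29·1437 + 10
31: 41683 = 31·1344 + 19
37: 41683 = 37·1126 + 21
41: 41683 = 41·1016 + 27
43: 41683 = 43·969 + 16
47: 41683 = 47·886 + 41
53: 41683 = 53·786 + 25
59: 41683 = 59·706 + 29
61: 41683 = 61·683 + 20
67: 41683 = 67·622 + 9
71: 41683 = 71·587 + 6
73: 41683 = 73·571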